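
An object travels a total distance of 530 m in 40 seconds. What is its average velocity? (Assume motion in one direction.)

v_avg = Δd / Δt = 530 / 40 = 13.25 m/s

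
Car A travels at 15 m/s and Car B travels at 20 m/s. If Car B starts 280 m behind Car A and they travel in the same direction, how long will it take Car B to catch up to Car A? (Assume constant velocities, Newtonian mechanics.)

Relative speed: v_rel = 20 - 15 = 5 m/s
Time to catch: t = d₀/v_rel = 280/5 = 56.0 s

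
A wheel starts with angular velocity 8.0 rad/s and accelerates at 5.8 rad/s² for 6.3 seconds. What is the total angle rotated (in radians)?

θ = ω₀t + ½αt² = 8.0×6.3 + ½×5.8×6.3² = 165.5 rad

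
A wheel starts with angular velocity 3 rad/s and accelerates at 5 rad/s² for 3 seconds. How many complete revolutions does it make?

θ = ω₀t + ½αt² = 3×3 + ½×5×3² = 31.5 rad
Total revolutions = θ/(2π) = 31.5/(2π) = 5.01
Complete revolutions = ⌊5.01⌋ = 5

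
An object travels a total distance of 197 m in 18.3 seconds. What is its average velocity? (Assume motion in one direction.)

v_avg = Δd / Δt = 197 / 18.3 = 10.77 m/s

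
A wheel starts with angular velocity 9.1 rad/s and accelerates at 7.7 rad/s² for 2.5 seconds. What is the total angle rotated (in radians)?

θ = ω₀t + ½αt² = 9.1×2.5 + ½×7.7×2.5² = 46.81 rad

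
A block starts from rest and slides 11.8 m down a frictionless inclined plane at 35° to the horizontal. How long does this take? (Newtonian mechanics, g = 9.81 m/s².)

a = g sin(θ) = 9.81 × sin(35°) = 5.6268 m/s²
t = √(2d/a) = √(2 × 11.8 / 5.6268) = 2.05 s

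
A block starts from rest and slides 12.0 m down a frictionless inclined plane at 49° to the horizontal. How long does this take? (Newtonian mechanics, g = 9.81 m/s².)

a = g sin(θ) = 9.81 × sin(49°) = 7.4037 m/s²
t = √(2d/a) = √(2 × 12.0 / 7.4037) = 1.8 s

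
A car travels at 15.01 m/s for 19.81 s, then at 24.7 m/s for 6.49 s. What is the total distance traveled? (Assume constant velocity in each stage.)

d₁ = v₁t₁ = 15.01 × 19.81 = 297.3481 m
d₂ = v₂t₂ = 24.7 × 6.49 = 160.303 m
d_total = 297.3481 + 160.303 = 457.65 m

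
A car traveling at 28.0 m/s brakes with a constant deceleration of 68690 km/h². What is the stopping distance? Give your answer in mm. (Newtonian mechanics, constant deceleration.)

a = 68690 km/h² × 7.716049382716049e-05 = 5.30015 m/s²
d = v₀² / (2a) = 28.0² / (2 × 5.30015) = 784.0 / 10.6003 = 73.9602 m
d = 73.9602 m / 0.001 = 73960 mm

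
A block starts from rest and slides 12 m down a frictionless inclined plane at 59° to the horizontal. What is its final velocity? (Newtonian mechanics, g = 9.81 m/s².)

a = g sin(θ) = 9.81 × sin(59°) = 8.4088 m/s²
v = √(2ad) = √(2 × 8.4088 × 12) = 14.21 m/s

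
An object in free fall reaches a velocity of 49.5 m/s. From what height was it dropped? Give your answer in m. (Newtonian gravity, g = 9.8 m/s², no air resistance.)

h = v² / (2g) = 49.5² / (2 × 9.8) = 125.0 m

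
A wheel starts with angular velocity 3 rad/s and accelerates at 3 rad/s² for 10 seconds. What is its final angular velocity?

ω = ω₀ + αt = 3 + 3 × 10 = 33 rad/s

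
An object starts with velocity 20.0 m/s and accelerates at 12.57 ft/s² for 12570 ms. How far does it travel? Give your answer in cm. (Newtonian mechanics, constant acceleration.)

a = 12.57 ft/s² × 0.3048 = 3.83134 m/s²
t = 12570 ms × 0.001 = 12.57 s
d = v₀ × t + ½ × a × t² = 20.0 × 12.57 + 0.5 × 3.83134 × 12.57² = 554.085 m
d = 554.085 m / 0.01 = 55410 cm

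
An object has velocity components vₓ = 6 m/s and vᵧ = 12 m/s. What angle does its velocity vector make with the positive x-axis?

θ = arctan(vᵧ/vₓ) = arctan(12/6) = 63.43°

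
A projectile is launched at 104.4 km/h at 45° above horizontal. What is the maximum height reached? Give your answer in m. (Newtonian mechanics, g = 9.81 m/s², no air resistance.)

v₀ = 104.4 km/h × 0.2777777777777778 = 29.0 m/s
H = v₀² × sin²(θ) / (2g) = 29.0² × sin(45°)² / (2 × 9.81) = 841.0 × 0.5 / 19.62 = 21.43 m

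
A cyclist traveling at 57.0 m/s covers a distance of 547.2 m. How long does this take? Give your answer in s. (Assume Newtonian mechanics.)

t = d / v = 547.2 / 57.0 = 9.6 s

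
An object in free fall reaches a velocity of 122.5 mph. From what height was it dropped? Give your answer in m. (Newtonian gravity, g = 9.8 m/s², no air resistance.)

v = 122.5 mph × 0.44704 = 54.7624 m/s
h = v² / (2g) = 54.7624² / (2 × 9.8) = 153.0 m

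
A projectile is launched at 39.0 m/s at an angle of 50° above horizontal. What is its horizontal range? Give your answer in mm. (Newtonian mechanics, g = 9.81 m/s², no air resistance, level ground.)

R = v₀² × sin(2θ) / g = 39.0² × sin(2 × 50°) / 9.81 = 1521.0 × 0.984808 / 9.81 = 152.69 m
R = 152.69 m / 0.001 = 152700 mm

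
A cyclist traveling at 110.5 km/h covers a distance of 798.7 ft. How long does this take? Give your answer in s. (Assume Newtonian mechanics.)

d = 798.7 ft × 0.3048 = 243.444 m
v = 110.5 km/h × 0.2777777777777778 = 30.6944 m/s
t = d / v = 243.444 / 30.6944 = 7.931 s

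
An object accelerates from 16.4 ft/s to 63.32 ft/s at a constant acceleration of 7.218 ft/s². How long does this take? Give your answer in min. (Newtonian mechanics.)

v₀ = 16.4 ft/s × 0.3048 = 4.99872 m/s
v = 63.32 ft/s × 0.3048 = 19.2999 m/s
a = 7.218 ft/s² × 0.3048 = 2.20005 m/s²
t = (v - v₀) / a = (19.2999 - 4.99872) / 2.20005 = 6.50039 s
t = 6.50039 s / 60.0 = 0.1083 min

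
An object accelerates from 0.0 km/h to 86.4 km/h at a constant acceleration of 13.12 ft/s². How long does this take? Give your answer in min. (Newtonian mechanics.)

v₀ = 0.0 km/h × 0.2777777777777778 = 0.0 m/s
v = 86.4 km/h × 0.2777777777777778 = 24.0 m/s
a = 13.12 ft/s² × 0.3048 = 3.99898 m/s²
t = (v - v₀) / a = (24.0 - 0.0) / 3.99898 = 6.00153 s
t = 6.00153 s / 60.0 = 0.1 min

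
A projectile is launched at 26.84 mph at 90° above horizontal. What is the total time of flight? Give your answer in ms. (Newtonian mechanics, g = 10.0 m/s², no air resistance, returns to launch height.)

v₀ = 26.84 mph × 0.44704 = 11.9986 m/s
T = 2 × v₀ × sin(θ) / g = 2 × 11.9986 × sin(90°) / 10.0 = 2 × 11.9986 × 1.0 / 10.0 = 2.39972 s
T = 2.39972 s / 0.001 = 2400 ms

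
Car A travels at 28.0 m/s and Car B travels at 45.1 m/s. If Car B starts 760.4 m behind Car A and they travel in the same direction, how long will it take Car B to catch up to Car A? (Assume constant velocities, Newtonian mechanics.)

Relative speed: v_rel = 45.1 - 28.0 = 17.1 m/s
Time to catch: t = d₀/v_rel = 760.4/17.1 = 44.47 s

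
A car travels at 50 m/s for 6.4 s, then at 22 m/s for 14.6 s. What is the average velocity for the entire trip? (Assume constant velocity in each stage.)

d₁ = v₁t₁ = 50 × 6.4 = 320.0 m
d₂ = v₂t₂ = 22 × 14.6 = 321.2 m
d_total = 641.2 m, t_total = 21.0 s
v_avg = d_total/t_total = 641.2/21.0 = 30.53 m/s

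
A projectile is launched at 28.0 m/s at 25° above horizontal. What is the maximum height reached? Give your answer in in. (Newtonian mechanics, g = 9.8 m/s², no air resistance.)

H = v₀² × sin²(θ) / (2g) = 28.0² × sin(25°)² / (2 × 9.8) = 784.0 × 0.178606 / 19.6 = 7.14424 m
H = 7.14424 m / 0.0254 = 281.3 in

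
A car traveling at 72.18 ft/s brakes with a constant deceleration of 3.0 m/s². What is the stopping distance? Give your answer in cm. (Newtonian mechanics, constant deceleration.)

v₀ = 72.18 ft/s × 0.3048 = 22.0005 m/s
d = v₀² / (2a) = 22.0005² / (2 × 3.0) = 484.022 / 6.0 = 80.6703 m
d = 80.6703 m / 0.01 = 8067 cm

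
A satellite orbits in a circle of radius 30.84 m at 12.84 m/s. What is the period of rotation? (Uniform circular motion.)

T = 2πr/v = 2π×30.84/12.84 = 15.09 s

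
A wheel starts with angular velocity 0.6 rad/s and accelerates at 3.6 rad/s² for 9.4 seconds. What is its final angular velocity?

ω = ω₀ + αt = 0.6 + 3.6 × 9.4 = 34.44 rad/s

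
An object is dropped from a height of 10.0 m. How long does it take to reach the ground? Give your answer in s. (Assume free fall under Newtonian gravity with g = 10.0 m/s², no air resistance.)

t = √(2h/g) = √(2 × 10.0 / 10.0) = 1.414 s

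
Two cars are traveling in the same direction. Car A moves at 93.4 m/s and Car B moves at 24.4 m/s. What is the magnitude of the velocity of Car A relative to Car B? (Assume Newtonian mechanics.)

v_rel = |v_A - v_B| = |93.4 - 24.4| = 69.0 m/s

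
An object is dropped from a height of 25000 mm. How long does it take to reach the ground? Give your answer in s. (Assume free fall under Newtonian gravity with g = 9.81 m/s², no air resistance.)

h = 25000 mm × 0.001 = 25.0 m
t = √(2h/g) = √(2 × 25.0 / 9.81) = 2.258 s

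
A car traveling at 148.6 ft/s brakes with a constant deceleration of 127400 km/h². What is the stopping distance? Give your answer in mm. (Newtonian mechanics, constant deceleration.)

v₀ = 148.6 ft/s × 0.3048 = 45.2933 m/s
a = 127400 km/h² × 7.716049382716049e-05 = 9.83025 m/s²
d = v₀² / (2a) = 45.2933² / (2 × 9.83025) = 2051.48 / 19.6605 = 104.345 m
d = 104.345 m / 0.001 = 104300 mm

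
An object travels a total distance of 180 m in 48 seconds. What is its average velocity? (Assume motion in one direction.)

v_avg = Δd / Δt = 180 / 48 = 3.75 m/s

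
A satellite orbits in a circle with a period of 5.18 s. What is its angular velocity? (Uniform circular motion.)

ω = 2π/T = 2π/5.18 = 1.213 rad/s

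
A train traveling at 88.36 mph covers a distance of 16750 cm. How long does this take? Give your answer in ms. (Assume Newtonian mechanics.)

d = 16750 cm × 0.01 = 167.5 m
v = 88.36 mph × 0.44704 = 39.5005 m/s
t = d / v = 167.5 / 39.5005 = 4.24045 s
t = 4.24045 s / 0.001 = 4240 ms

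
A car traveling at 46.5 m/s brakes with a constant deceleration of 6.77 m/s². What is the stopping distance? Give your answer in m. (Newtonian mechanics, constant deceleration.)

d = v₀² / (2a) = 46.5² / (2 × 6.77) = 2162.25 / 13.54 = 159.7 m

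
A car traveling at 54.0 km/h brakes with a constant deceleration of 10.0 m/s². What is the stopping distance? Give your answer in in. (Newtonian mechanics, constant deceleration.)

v₀ = 54.0 km/h × 0.2777777777777778 = 15.0 m/s
d = v₀² / (2a) = 15.0² / (2 × 10.0) = 225.0 / 20.0 = 11.25 m
d = 11.25 m / 0.0254 = 442.9 in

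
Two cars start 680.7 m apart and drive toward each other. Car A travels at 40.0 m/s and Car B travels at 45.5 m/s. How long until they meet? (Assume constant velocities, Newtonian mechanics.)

Combined speed: v_combined = 40.0 + 45.5 = 85.5 m/s
Time to meet: t = d/v_combined = 680.7/85.5 = 7.96 s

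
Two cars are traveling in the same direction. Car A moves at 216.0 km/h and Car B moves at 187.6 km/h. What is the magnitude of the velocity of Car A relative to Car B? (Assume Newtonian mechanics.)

v_rel = |v_A - v_B| = |216.0 - 187.6| = 28.4 km/h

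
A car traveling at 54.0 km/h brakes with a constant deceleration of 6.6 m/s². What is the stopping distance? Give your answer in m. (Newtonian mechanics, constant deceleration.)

v₀ = 54.0 km/h × 0.2777777777777778 = 15.0 m/s
d = v₀² / (2a) = 15.0² / (2 × 6.6) = 225.0 / 13.2 = 17.05 m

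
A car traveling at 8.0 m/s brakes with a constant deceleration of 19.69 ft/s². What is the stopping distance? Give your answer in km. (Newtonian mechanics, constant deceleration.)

a = 19.69 ft/s² × 0.3048 = 6.00151 m/s²
d = v₀² / (2a) = 8.0² / (2 × 6.00151) = 64.0 / 12.003 = 5.332 m
d = 5.332 m / 1000.0 = 0.005332 km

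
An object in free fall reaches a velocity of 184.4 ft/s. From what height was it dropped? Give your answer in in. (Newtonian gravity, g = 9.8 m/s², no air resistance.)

v = 184.4 ft/s × 0.3048 = 56.2051 m/s
h = v² / (2g) = 56.2051² / (2 × 9.8) = 161.174 m
h = 161.174 m / 0.0254 = 6345 in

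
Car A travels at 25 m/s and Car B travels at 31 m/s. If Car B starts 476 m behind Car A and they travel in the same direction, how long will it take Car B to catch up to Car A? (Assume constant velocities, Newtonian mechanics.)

Relative speed: v_rel = 31 - 25 = 6 m/s
Time to catch: t = d₀/v_rel = 476/6 = 79.33 s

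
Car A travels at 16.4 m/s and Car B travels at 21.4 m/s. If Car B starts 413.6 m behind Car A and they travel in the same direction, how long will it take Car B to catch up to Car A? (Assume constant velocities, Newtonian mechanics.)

Relative speed: v_rel = 21.4 - 16.4 = 5.0 m/s
Time to catch: t = d₀/v_rel = 413.6/5.0 = 82.72 s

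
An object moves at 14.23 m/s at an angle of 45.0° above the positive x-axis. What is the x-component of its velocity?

vₓ = v cos(θ) = 14.23 × cos(45.0°) = 10.06 m/s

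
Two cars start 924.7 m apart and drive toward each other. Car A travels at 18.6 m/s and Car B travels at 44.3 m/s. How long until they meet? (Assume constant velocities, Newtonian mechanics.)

Combined speed: v_combined = 18.6 + 44.3 = 62.9 m/s
Time to meet: t = d/v_combined = 924.7/62.9 = 14.7 s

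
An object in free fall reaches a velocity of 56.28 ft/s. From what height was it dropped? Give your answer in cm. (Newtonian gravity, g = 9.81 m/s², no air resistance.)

v = 56.28 ft/s × 0.3048 = 17.1541 m/s
h = v² / (2g) = 17.1541² / (2 × 9.81) = 14.9981 m
h = 14.9981 m / 0.01 = 1500 cm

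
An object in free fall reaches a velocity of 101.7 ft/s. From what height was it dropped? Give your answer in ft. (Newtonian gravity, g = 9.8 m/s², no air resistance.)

v = 101.7 ft/s × 0.3048 = 30.9982 m/s
h = v² / (2g) = 30.9982² / (2 × 9.8) = 49.0249 m
h = 49.0249 m / 0.3048 = 160.8 ft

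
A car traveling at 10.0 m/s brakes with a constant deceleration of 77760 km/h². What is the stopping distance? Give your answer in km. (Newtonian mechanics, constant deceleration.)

a = 77760 km/h² × 7.716049382716049e-05 = 6.0 m/s²
d = v₀² / (2a) = 10.0² / (2 × 6.0) = 100.0 / 12.0 = 8.33333 m
d = 8.33333 m / 1000.0 = 0.008333 km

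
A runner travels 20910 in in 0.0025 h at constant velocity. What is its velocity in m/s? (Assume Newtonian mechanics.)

d = 20910 in × 0.0254 = 531.114 m
t = 0.0025 h × 3600.0 = 9.0 s
v = d / t = 531.114 / 9.0 = 59.01 m/s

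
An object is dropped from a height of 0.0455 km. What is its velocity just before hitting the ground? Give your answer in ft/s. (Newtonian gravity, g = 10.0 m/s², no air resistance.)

h = 0.0455 km × 1000.0 = 45.5 m
v = √(2gh) = √(2 × 10.0 × 45.5) = 30.1662 m/s
v = 30.1662 m/s / 0.3048 = 98.97 ft/s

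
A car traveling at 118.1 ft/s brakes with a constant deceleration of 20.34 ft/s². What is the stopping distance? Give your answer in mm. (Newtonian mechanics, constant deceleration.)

v₀ = 118.1 ft/s × 0.3048 = 35.9969 m/s
a = 20.34 ft/s² × 0.3048 = 6.19963 m/s²
d = v₀² / (2a) = 35.9969² / (2 × 6.19963) = 1295.78 / 12.3993 = 104.504 m
d = 104.504 m / 0.001 = 104500 mm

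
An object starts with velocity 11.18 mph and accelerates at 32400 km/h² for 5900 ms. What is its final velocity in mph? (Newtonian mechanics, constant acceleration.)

v₀ = 11.18 mph × 0.44704 = 4.99791 m/s
a = 32400 km/h² × 7.716049382716049e-05 = 2.5 m/s²
t = 5900 ms × 0.001 = 5.9 s
v = v₀ + a × t = 4.99791 + 2.5 × 5.9 = 19.7479 m/s
v = 19.7479 m/s / 0.44704 = 44.17 mph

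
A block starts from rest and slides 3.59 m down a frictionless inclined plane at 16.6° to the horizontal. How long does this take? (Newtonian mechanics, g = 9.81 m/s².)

a = g sin(θ) = 9.81 × sin(16.6°) = 2.8026 m/s²
t = √(2d/a) = √(2 × 3.59 / 2.8026) = 1.6 s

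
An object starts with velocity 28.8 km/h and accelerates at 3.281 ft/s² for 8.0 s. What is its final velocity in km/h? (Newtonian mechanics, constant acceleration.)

v₀ = 28.8 km/h × 0.2777777777777778 = 8.0 m/s
a = 3.281 ft/s² × 0.3048 = 1.00005 m/s²
v = v₀ + a × t = 8.0 + 1.00005 × 8.0 = 16.0004 m/s
v = 16.0004 m/s / 0.2777777777777778 = 57.6 km/h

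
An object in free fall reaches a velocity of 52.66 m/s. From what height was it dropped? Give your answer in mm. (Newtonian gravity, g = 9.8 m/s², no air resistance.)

h = v² / (2g) = 52.66² / (2 × 9.8) = 141.483 m
h = 141.483 m / 0.001 = 141500 mm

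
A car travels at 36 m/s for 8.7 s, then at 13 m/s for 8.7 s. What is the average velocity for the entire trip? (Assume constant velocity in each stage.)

d₁ = v₁t₁ = 36 × 8.7 = 313.2 m
d₂ = v₂t₂ = 13 × 8.7 = 113.1 m
d_total = 426.3 m, t_total = 17.4 s
v_avg = d_total/t_total = 426.3/17.4 = 24.5 m/s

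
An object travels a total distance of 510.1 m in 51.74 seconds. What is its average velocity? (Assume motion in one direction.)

v_avg = Δd / Δt = 510.1 / 51.74 = 9.86 m/s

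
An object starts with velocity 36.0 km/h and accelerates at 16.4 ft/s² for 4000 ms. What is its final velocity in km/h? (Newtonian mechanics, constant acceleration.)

v₀ = 36.0 km/h × 0.2777777777777778 = 10.0 m/s
a = 16.4 ft/s² × 0.3048 = 4.99872 m/s²
t = 4000 ms × 0.001 = 4.0 s
v = v₀ + a × t = 10.0 + 4.99872 × 4.0 = 29.9949 m/s
v = 29.9949 m/s / 0.2777777777777778 = 108.0 km/h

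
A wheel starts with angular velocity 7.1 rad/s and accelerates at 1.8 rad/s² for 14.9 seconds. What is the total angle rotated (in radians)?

θ = ω₀t + ½αt² = 7.1×14.9 + ½×1.8×14.9² = 305.6 rad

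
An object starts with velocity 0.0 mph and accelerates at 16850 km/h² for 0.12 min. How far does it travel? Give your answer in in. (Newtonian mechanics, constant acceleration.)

v₀ = 0.0 mph × 0.44704 = 0.0 m/s
a = 16850 km/h² × 7.716049382716049e-05 = 1.30015 m/s²
t = 0.12 min × 60.0 = 7.2 s
d = v₀ × t + ½ × a × t² = 0.0 × 7.2 + 0.5 × 1.30015 × 7.2² = 33.6999 m
d = 33.6999 m / 0.0254 = 1327 in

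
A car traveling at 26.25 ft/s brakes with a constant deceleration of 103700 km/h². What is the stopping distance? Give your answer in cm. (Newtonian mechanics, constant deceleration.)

v₀ = 26.25 ft/s × 0.3048 = 8.001 m/s
a = 103700 km/h² × 7.716049382716049e-05 = 8.00154 m/s²
d = v₀² / (2a) = 8.001² / (2 × 8.00154) = 64.016 / 16.0031 = 4.00022 m
d = 4.00022 m / 0.01 = 400.0 cm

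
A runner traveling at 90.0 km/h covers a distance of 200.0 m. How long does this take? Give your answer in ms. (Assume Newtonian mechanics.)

v = 90.0 km/h × 0.2777777777777778 = 25.0 m/s
t = d / v = 200.0 / 25.0 = 8.0 s
t = 8.0 s / 0.001 = 8000 ms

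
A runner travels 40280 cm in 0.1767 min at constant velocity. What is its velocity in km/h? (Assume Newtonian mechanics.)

d = 40280 cm × 0.01 = 402.8 m
t = 0.1767 min × 60.0 = 10.602 s
v = d / t = 402.8 / 10.602 = 37.9928 m/s
v = 37.9928 m/s / 0.2777777777777778 = 136.8 km/h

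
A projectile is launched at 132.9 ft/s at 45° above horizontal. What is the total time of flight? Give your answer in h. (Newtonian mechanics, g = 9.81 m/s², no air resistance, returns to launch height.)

v₀ = 132.9 ft/s × 0.3048 = 40.5079 m/s
T = 2 × v₀ × sin(θ) / g = 2 × 40.5079 × sin(45°) / 9.81 = 2 × 40.5079 × 0.707107 / 9.81 = 5.83964 s
T = 5.83964 s / 3600.0 = 0.001622 h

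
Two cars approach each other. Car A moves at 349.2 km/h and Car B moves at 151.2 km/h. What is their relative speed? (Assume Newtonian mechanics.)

v_rel = v_A + v_B = 349.2 + 151.2 = 500.4 km/h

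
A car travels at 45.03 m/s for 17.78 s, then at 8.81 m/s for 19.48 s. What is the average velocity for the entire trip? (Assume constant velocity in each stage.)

d₁ = v₁t₁ = 45.03 × 17.78 = 800.6334 m
d₂ = v₂t₂ = 8.81 × 19.48 = 171.6188 m
d_total = 972.2522 m, t_total = 37.26 s
v_avg = d_total/t_total = 972.2522/37.26 = 26.09 m/s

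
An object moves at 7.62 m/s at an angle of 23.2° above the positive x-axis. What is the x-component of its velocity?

vₓ = v cos(θ) = 7.62 × cos(23.2°) = 7.0 m/s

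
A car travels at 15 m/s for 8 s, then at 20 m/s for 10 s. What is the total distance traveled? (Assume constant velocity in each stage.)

d₁ = v₁t₁ = 15 × 8 = 120 m
d₂ = v₂t₂ = 20 × 10 = 200 m
d_total = 120 + 200 = 320 m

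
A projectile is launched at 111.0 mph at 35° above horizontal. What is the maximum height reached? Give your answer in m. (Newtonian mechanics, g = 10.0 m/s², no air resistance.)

v₀ = 111.0 mph × 0.44704 = 49.6214 m/s
H = v₀² × sin²(θ) / (2g) = 49.6214² × sin(35°)² / (2 × 10.0) = 2462.28 × 0.32899 / 20.0 = 40.5 m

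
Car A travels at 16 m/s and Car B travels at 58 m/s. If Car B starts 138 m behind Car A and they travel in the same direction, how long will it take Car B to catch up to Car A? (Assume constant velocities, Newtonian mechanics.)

Relative speed: v_rel = 58 - 16 = 42 m/s
Time to catch: t = d₀/v_rel = 138/42 = 3.29 s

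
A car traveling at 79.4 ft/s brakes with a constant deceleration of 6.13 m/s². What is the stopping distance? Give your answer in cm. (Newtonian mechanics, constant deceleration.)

v₀ = 79.4 ft/s × 0.3048 = 24.2011 m/s
d = v₀² / (2a) = 24.2011² / (2 × 6.13) = 585.693 / 12.26 = 47.7727 m
d = 47.7727 m / 0.01 = 4777 cm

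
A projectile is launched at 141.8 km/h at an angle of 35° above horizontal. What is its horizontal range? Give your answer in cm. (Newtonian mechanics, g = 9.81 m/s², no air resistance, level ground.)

v₀ = 141.8 km/h × 0.2777777777777778 = 39.3889 m/s
R = v₀² × sin(2θ) / g = 39.3889² × sin(2 × 35°) / 9.81 = 1551.49 × 0.939693 / 9.81 = 148.616 m
R = 148.616 m / 0.01 = 14860 cm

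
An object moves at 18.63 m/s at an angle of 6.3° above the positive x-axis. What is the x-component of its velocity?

vₓ = v cos(θ) = 18.63 × cos(6.3°) = 18.52 m/s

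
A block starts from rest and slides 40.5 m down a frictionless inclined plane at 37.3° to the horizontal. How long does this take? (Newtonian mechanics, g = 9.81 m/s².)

a = g sin(θ) = 9.81 × sin(37.3°) = 5.9447 m/s²
t = √(2d/a) = √(2 × 40.5 / 5.9447) = 3.69 s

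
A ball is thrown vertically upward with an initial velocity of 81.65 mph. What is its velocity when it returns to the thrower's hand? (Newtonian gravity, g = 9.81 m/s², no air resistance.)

By conservation of energy (no air resistance), the ball returns to the throw height with the same speed as launch, but directed downward.
|v_ground| = v₀ = 81.65 mph
v_ground = 81.65 mph (downward)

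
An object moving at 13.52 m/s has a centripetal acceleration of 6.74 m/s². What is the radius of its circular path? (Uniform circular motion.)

r = v²/a_c = 13.52²/6.74 = 27.12 m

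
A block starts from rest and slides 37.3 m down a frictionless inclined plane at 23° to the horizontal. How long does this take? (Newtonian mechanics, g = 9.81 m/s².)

a = g sin(θ) = 9.81 × sin(23°) = 3.8331 m/s²
t = √(2d/a) = √(2 × 37.3 / 3.8331) = 4.41 s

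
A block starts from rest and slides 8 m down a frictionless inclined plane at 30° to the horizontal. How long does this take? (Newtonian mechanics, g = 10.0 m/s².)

a = g sin(θ) = 10.0 × sin(30°) = 5.0 m/s²
t = √(2d/a) = √(2 × 8 / 5.0) = 1.79 s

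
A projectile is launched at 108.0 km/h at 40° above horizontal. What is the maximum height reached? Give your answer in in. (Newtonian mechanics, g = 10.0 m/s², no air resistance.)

v₀ = 108.0 km/h × 0.2777777777777778 = 30.0 m/s
H = v₀² × sin²(θ) / (2g) = 30.0² × sin(40°)² / (2 × 10.0) = 900.0 × 0.413176 / 20.0 = 18.5929 m
H = 18.5929 m / 0.0254 = 732.0 in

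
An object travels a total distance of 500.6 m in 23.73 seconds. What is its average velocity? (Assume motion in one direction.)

v_avg = Δd / Δt = 500.6 / 23.73 = 21.1 m/s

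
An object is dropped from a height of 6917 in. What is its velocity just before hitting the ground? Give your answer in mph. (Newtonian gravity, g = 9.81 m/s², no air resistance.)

h = 6917 in × 0.0254 = 175.692 m
v = √(2gh) = √(2 × 9.81 × 175.692) = 58.7118 m/s
v = 58.7118 m/s / 0.44704 = 131.3 mph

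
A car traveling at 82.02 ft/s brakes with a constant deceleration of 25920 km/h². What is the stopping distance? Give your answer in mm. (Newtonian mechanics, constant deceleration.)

v₀ = 82.02 ft/s × 0.3048 = 24.9997 m/s
a = 25920 km/h² × 7.716049382716049e-05 = 2.0 m/s²
d = v₀² / (2a) = 24.9997² / (2 × 2.0) = 624.985 / 4.0 = 156.246 m
d = 156.246 m / 0.001 = 156200 mm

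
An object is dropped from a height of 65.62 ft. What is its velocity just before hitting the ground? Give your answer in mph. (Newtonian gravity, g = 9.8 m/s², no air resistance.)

h = 65.62 ft × 0.3048 = 20.001 m
v = √(2gh) = √(2 × 9.8 × 20.001) = 19.7995 m/s
v = 19.7995 m/s / 0.44704 = 44.29 mph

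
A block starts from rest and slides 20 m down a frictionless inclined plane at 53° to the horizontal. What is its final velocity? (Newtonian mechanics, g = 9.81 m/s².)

a = g sin(θ) = 9.81 × sin(53°) = 7.8346 m/s²
v = √(2ad) = √(2 × 7.8346 × 20) = 17.7 m/s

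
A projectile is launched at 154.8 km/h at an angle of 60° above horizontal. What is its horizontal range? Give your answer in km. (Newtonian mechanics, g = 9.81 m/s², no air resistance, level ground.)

v₀ = 154.8 km/h × 0.2777777777777778 = 43.0 m/s
R = v₀² × sin(2θ) / g = 43.0² × sin(2 × 60°) / 9.81 = 1849.0 × 0.866025 / 9.81 = 163.229 m
R = 163.229 m / 1000.0 = 0.1632 km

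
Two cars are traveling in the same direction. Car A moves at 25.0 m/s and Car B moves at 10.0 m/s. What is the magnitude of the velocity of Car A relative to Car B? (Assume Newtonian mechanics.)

v_rel = |v_A - v_B| = |25.0 - 10.0| = 15.0 m/s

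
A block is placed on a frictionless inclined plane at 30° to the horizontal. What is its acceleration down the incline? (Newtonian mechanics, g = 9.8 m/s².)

a = g sin(θ) = 9.8 × sin(30°) = 9.8 × 0.5 = 4.9 m/s²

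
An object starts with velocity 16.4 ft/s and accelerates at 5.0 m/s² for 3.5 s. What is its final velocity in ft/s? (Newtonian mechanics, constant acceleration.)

v₀ = 16.4 ft/s × 0.3048 = 4.99872 m/s
v = v₀ + a × t = 4.99872 + 5.0 × 3.5 = 22.4987 m/s
v = 22.4987 m/s / 0.3048 = 73.81 ft/s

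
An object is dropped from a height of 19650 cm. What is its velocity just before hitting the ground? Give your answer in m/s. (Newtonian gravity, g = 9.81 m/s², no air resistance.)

h = 19650 cm × 0.01 = 196.5 m
v = √(2gh) = √(2 × 9.81 × 196.5) = 62.09 m/s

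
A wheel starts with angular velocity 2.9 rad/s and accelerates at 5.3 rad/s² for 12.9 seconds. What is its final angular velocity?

ω = ω₀ + αt = 2.9 + 5.3 × 12.9 = 71.27 rad/s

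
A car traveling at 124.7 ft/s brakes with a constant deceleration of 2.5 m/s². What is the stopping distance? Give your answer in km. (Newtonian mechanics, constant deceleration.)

v₀ = 124.7 ft/s × 0.3048 = 38.0086 m/s
d = v₀² / (2a) = 38.0086² / (2 × 2.5) = 1444.65 / 5.0 = 288.93 m
d = 288.93 m / 1000.0 = 0.2889 km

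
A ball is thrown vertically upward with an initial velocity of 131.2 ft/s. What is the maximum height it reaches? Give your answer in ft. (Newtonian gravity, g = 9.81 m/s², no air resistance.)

v₀ = 131.2 ft/s × 0.3048 = 39.9898 m/s
h_max = v₀² / (2g) = 39.9898² / (2 × 9.81) = 1599.18 / 19.62 = 81.5076 m
h_max = 81.5076 m / 0.3048 = 267.4 ft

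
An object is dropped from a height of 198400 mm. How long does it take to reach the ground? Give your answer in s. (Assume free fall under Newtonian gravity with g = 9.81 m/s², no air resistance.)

h = 198400 mm × 0.001 = 198.4 m
t = √(2h/g) = √(2 × 198.4 / 9.81) = 6.36 s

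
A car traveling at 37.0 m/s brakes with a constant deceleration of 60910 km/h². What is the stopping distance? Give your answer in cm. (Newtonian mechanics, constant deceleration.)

a = 60910 km/h² × 7.716049382716049e-05 = 4.69985 m/s²
d = v₀² / (2a) = 37.0² / (2 × 4.69985) = 1369.0 / 9.3997 = 145.643 m
d = 145.643 m / 0.01 = 14560 cm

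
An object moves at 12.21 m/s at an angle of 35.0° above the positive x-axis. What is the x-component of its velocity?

vₓ = v cos(θ) = 12.21 × cos(35.0°) = 10.0 m/s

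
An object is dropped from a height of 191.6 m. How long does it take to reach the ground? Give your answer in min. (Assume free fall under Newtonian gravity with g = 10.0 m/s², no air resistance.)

t = √(2h/g) = √(2 × 191.6 / 10.0) = 6.19032 s
t = 6.19032 s / 60.0 = 0.1032 min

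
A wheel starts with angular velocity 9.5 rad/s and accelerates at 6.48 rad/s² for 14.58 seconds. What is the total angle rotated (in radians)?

θ = ω₀t + ½αt² = 9.5×14.58 + ½×6.48×14.58² = 827.26 rad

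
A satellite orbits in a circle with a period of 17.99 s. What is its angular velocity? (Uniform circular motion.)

ω = 2π/T = 2π/17.99 = 0.3493 rad/s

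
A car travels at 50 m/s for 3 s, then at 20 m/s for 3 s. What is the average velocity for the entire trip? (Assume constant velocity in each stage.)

d₁ = v₁t₁ = 50 × 3 = 150 m
d₂ = v₂t₂ = 20 × 3 = 60 m
d_total = 210 m, t_total = 6 s
v_avg = d_total/t_total = 210/6 = 35.0 m/s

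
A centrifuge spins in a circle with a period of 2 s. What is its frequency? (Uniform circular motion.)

f = 1/T = 1/2 = 0.5 Hz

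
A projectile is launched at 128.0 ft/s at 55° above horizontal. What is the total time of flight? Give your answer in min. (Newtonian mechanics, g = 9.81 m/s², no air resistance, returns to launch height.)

v₀ = 128.0 ft/s × 0.3048 = 39.0144 m/s
T = 2 × v₀ × sin(θ) / g = 2 × 39.0144 × sin(55°) / 9.81 = 2 × 39.0144 × 0.819152 / 9.81 = 6.51554 s
T = 6.51554 s / 60.0 = 0.1086 min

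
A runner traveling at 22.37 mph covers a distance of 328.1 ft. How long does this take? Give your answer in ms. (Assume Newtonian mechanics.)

d = 328.1 ft × 0.3048 = 100.005 m
v = 22.37 mph × 0.44704 = 10.0003 m/s
t = d / v = 100.005 / 10.0003 = 10.0002 s
t = 10.0002 s / 0.001 = 10000 ms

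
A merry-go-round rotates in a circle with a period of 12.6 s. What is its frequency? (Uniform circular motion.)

f = 1/T = 1/12.6 = 0.0794 Hz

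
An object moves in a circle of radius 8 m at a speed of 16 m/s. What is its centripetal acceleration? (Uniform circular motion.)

a_c = v²/r = 16²/8 = 256/8 = 32.0 m/s²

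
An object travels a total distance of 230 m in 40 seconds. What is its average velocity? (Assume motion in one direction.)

v_avg = Δd / Δt = 230 / 40 = 5.75 m/s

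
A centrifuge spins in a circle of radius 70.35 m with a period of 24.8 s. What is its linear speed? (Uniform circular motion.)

v = 2πr/T = 2π×70.35/24.8 = 17.82 m/s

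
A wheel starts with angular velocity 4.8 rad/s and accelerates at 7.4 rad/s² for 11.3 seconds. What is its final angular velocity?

ω = ω₀ + αt = 4.8 + 7.4 × 11.3 = 88.42 rad/s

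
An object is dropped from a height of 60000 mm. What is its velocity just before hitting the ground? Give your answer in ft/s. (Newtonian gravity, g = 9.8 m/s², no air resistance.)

h = 60000 mm × 0.001 = 60.0 m
v = √(2gh) = √(2 × 9.8 × 60.0) = 34.2929 m/s
v = 34.2929 m/s / 0.3048 = 112.5 ft/s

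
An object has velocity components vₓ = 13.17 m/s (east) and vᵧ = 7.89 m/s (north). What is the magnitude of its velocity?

|v| = √(vₓ² + vᵧ²) = √(13.17² + 7.89²) = √(235.701) = 15.35 m/s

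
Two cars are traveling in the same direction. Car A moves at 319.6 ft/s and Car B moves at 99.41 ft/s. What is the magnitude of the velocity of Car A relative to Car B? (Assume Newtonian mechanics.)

v_rel = |v_A - v_B| = |319.6 - 99.41| = 220.19 ft/s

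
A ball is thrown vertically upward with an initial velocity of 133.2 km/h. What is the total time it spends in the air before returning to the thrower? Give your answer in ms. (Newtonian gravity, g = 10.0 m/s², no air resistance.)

v₀ = 133.2 km/h × 0.2777777777777778 = 37.0 m/s
t_total = 2 × v₀ / g = 2 × 37.0 / 10.0 = 7.4 s
t_total = 7.4 s / 0.001 = 7400 ms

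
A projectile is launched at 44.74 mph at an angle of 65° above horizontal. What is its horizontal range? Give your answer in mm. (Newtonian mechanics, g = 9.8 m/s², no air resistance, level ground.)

v₀ = 44.74 mph × 0.44704 = 20.0006 m/s
R = v₀² × sin(2θ) / g = 20.0006² × sin(2 × 65°) / 9.8 = 400.024 × 0.766044 / 9.8 = 31.269 m
R = 31.269 m / 0.001 = 31270 mm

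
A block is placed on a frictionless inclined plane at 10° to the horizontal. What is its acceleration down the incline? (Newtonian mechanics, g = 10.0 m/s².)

a = g sin(θ) = 10.0 × sin(10°) = 10.0 × 0.1736 = 1.74 m/s²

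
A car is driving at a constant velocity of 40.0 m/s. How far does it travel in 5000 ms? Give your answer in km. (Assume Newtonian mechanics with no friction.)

t = 5000 ms × 0.001 = 5.0 s
d = v × t = 40.0 × 5.0 = 200.0 m
d = 200.0 m / 1000.0 = 0.2 km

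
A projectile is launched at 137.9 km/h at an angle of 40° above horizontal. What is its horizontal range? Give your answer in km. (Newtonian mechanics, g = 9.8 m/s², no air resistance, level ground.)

v₀ = 137.9 km/h × 0.2777777777777778 = 38.3056 m/s
R = v₀² × sin(2θ) / g = 38.3056² × sin(2 × 40°) / 9.8 = 1467.32 × 0.984808 / 9.8 = 147.452 m
R = 147.452 m / 1000.0 = 0.1475 km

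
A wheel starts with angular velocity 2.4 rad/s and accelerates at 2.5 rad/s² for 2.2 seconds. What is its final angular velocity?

ω = ω₀ + αt = 2.4 + 2.5 × 2.2 = 7.9 rad/s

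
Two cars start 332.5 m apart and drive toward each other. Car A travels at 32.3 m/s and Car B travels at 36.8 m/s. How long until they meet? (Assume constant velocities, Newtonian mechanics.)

Combined speed: v_combined = 32.3 + 36.8 = 69.1 m/s
Time to meet: t = d/v_combined = 332.5/69.1 = 4.81 s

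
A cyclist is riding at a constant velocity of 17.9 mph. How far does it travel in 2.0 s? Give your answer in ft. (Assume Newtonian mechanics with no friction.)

v = 17.9 mph × 0.44704 = 8.00202 m/s
d = v × t = 8.00202 × 2.0 = 16.004 m
d = 16.004 m / 0.3048 = 52.51 ft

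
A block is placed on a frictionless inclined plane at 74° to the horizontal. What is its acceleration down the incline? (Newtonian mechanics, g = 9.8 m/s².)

a = g sin(θ) = 9.8 × sin(74°) = 9.8 × 0.9613 = 9.42 m/s²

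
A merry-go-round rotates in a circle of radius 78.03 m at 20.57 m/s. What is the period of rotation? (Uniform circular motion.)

T = 2πr/v = 2π×78.03/20.57 = 23.83 s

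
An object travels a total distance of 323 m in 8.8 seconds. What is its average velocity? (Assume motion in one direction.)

v_avg = Δd / Δt = 323 / 8.8 = 36.7 m/s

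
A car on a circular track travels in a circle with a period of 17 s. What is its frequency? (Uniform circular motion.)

f = 1/T = 1/17 = 0.0588 Hz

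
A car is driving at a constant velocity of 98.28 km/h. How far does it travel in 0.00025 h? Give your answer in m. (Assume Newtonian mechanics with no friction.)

v = 98.28 km/h × 0.2777777777777778 = 27.3 m/s
t = 0.00025 h × 3600.0 = 0.9 s
d = v × t = 27.3 × 0.9 = 24.57 m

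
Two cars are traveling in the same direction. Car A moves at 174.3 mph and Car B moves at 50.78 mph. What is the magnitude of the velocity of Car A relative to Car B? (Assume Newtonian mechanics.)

v_rel = |v_A - v_B| = |174.3 - 50.78| = 123.52 mph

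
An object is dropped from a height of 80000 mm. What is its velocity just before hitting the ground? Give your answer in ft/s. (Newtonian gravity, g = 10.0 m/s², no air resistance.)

h = 80000 mm × 0.001 = 80.0 m
v = √(2gh) = √(2 × 10.0 × 80.0) = 40.0 m/s
v = 40.0 m/s / 0.3048 = 131.2 ft/s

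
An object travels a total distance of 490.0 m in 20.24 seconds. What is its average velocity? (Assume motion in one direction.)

v_avg = Δd / Δt = 490.0 / 20.24 = 24.21 m/s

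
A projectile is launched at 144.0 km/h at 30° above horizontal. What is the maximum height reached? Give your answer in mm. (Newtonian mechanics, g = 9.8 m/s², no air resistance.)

v₀ = 144.0 km/h × 0.2777777777777778 = 40.0 m/s
H = v₀² × sin²(θ) / (2g) = 40.0² × sin(30°)² / (2 × 9.8) = 1600.0 × 0.25 / 19.6 = 20.4082 m
H = 20.4082 m / 0.001 = 20410 mm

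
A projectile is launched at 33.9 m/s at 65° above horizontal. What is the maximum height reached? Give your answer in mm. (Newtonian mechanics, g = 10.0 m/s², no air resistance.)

H = v₀² × sin²(θ) / (2g) = 33.9² × sin(65°)² / (2 × 10.0) = 1149.21 × 0.821394 / 20.0 = 47.1977 m
H = 47.1977 m / 0.001 = 47200 mm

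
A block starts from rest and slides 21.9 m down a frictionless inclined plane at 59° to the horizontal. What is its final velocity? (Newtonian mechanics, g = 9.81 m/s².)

a = g sin(θ) = 9.81 × sin(59°) = 8.4088 m/s²
v = √(2ad) = √(2 × 8.4088 × 21.9) = 19.19 m/s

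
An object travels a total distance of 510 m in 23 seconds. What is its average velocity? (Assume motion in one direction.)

v_avg = Δd / Δt = 510 / 23 = 22.17 m/s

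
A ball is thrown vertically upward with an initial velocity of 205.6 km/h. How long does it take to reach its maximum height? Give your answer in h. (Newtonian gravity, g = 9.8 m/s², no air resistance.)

v₀ = 205.6 km/h × 0.2777777777777778 = 57.1111 m/s
t_up = v₀ / g = 57.1111 / 9.8 = 5.82766 s
t_up = 5.82766 s / 3600.0 = 0.001619 h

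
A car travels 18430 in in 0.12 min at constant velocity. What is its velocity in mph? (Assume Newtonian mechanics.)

d = 18430 in × 0.0254 = 468.122 m
t = 0.12 min × 60.0 = 7.2 s
v = d / t = 468.122 / 7.2 = 65.0169 m/s
v = 65.0169 m/s / 0.44704 = 145.4 mph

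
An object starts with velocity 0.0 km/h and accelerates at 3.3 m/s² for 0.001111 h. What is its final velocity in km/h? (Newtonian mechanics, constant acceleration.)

v₀ = 0.0 km/h × 0.2777777777777778 = 0.0 m/s
t = 0.001111 h × 3600.0 = 3.9996 s
v = v₀ + a × t = 0.0 + 3.3 × 3.9996 = 13.1987 m/s
v = 13.1987 m/s / 0.2777777777777778 = 47.52 km/h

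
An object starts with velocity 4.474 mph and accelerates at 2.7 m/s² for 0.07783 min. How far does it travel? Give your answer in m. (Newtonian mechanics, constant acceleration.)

v₀ = 4.474 mph × 0.44704 = 2.00006 m/s
t = 0.07783 min × 60.0 = 4.6698 s
d = v₀ × t + ½ × a × t² = 2.00006 × 4.6698 + 0.5 × 2.7 × 4.6698² = 38.78 m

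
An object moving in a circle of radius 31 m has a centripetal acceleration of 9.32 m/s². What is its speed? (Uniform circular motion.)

v = √(a_c × r) = √(9.32 × 31) = 17.0 m/s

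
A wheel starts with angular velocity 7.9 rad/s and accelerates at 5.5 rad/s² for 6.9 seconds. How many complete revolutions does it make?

θ = ω₀t + ½αt² = 7.9×6.9 + ½×5.5×6.9² = 185.4375 rad
Total revolutions = θ/(2π) = 185.4375/(2π) = 29.51
Complete revolutions = ⌊29.51⌋ = 29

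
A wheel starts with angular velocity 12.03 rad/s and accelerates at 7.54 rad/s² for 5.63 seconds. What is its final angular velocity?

ω = ω₀ + αt = 12.03 + 7.54 × 5.63 = 54.48 rad/s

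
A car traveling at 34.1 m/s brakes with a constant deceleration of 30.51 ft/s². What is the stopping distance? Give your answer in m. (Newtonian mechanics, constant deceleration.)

a = 30.51 ft/s² × 0.3048 = 9.29945 m/s²
d = v₀² / (2a) = 34.1² / (2 × 9.29945) = 1162.81 / 18.5989 = 62.52 m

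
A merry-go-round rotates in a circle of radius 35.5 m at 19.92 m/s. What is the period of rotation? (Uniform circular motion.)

T = 2πr/v = 2π×35.5/19.92 = 11.2 s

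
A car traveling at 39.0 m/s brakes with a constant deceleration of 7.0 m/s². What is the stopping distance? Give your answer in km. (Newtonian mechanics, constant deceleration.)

d = v₀² / (2a) = 39.0² / (2 × 7.0) = 1521.0 / 14.0 = 108.643 m
d = 108.643 m / 1000.0 = 0.1086 km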